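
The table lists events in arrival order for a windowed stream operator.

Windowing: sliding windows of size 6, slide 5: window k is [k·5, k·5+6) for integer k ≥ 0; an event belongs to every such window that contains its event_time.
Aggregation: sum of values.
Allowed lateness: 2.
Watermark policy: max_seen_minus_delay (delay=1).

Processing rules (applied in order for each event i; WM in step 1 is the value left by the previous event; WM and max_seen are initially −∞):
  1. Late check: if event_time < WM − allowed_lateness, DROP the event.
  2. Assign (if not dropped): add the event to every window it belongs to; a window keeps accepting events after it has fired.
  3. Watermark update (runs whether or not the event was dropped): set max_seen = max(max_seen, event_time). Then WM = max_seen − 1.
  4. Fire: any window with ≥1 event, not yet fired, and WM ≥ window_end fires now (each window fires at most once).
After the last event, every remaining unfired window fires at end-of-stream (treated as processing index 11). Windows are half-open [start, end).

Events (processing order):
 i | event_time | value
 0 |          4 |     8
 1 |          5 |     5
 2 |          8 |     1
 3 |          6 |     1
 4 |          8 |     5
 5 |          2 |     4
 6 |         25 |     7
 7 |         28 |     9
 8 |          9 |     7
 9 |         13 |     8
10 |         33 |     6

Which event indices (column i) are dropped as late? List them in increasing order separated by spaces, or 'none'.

5 8 9

i=0 t=4 v=8: → [0,6); WM=3
i=1 t=5 v=5: → [5,11),[0,6); WM=4
i=2 t=8 v=1: → [5,11); WM=7; [0,6) fires=13
i=3 t=6 v=1: → [5,11); WM=7
i=4 t=8 v=5: → [5,11); WM=7
i=5 t=2 v=4: DROP (t<7-2); WM=7
i=6 t=25 v=7: → [25,31),[20,26); WM=24; [5,11) fires=12
i=7 t=28 v=9: → [25,31); WM=27; [20,26) fires=7
i=8 t=9 v=7: DROP (t<27-2); WM=27
i=9 t=13 v=8: DROP (t<27-2); WM=27
i=10 t=33 v=6: → [30,36); WM=32; [25,31) fires=16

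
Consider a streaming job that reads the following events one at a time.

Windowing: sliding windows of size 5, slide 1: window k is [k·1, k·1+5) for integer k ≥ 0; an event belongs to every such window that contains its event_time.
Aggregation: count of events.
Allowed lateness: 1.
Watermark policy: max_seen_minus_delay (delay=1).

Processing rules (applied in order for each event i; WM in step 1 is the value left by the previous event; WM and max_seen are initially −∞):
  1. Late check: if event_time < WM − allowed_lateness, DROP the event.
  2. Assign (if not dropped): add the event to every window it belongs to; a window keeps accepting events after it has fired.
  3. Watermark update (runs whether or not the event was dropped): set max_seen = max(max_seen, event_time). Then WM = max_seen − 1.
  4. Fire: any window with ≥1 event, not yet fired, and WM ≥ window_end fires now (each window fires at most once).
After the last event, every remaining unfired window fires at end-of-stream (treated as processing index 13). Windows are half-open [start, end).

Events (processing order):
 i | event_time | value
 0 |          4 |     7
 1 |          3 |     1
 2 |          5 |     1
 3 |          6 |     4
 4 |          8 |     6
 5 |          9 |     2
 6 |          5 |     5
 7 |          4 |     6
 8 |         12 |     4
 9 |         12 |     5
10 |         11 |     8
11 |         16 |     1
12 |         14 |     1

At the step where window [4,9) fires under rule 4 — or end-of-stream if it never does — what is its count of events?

i=0 t=4 v=7: → [4,9),[3,8),[2,7),[1,6),[0,5); WM=3
i=1 t=3 v=1: → [3,8),[2,7),[1,6),[0,5); WM=3
i=2 t=5 v=1: → [5,10),[4,9),[3,8),[2,7),[1,6); WM=4
i=3 t=6 v=4: → [6,11),[5,10),[4,9),[3,8),[2,7); WM=5; [0,5) fires=2
i=4 t=8 v=6: → [8,13),[7,12),[6,11),[5,10),[4,9); WM=7; [1,6) fires=3 [2,7) fires=4
i=5 t=9 v=2: → [9,14),[8,13),[7,12),[6,11),[5,10); WM=8; [3,8) fires=4
i=6 t=5 v=5: DROP (t<8-1); WM=8
i=7 t=4 v=6: DROP (t<8-1); WM=8
i=8 t=12 v=4: → [12,17),[11,16),[10,15),[9,14),[8,13); WM=11; [4,9) fires=4 [5,10) fires=4 [6,11) fires=3
i=9 t=12 v=5: → [12,17),[11,16),[10,15),[9,14),[8,13); WM=11
i=10 t=11 v=8: → [11,16),[10,15),[9,14),[8,13),[7,12); WM=11
i=11 t=16 v=1: → [16,21),[15,20),[14,19),[13,18),[12,17); WM=15; [7,12) fires=3 [8,13) fires=5 [9,14) fires=4 [10,15) fires=3
i=12 t=14 v=1: → [14,19),[13,18),[12,17),[11,16),[10,15); WM=15

4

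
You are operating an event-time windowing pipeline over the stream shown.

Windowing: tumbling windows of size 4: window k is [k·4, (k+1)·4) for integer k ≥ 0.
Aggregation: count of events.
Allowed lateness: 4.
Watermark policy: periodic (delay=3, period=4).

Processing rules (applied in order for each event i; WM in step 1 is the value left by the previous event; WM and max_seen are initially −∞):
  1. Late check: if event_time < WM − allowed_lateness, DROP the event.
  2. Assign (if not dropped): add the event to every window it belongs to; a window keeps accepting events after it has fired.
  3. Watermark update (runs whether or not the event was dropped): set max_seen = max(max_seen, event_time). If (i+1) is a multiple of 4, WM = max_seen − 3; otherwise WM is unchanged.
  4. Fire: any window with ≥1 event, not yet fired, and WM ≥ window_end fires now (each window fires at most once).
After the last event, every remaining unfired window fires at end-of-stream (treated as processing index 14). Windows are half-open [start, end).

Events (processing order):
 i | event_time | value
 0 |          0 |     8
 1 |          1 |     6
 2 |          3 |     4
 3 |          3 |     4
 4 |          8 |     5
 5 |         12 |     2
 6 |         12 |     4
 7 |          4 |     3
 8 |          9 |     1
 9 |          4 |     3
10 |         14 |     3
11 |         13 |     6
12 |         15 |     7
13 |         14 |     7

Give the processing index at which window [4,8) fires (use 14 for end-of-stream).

7

i=0 t=0 v=8: → [0,4); WM=−∞
i=1 t=1 v=6: → [0,4); WM=−∞
i=2 t=3 v=4: → [0,4); WM=−∞
i=3 t=3 v=4: → [0,4); WM=0
i=4 t=8 v=5: → [8,12); WM=0
i=5 t=12 v=2: → [12,16); WM=0
i=6 t=12 v=4: → [12,16); WM=0
i=7 t=4 v=3: → [4,8); WM=9; [0,4) fires=4 [4,8) fires=1
i=8 t=9 v=1: → [8,12); WM=9
i=9 t=4 v=3: DROP (t<9-4); WM=9
i=10 t=14 v=3: → [12,16); WM=9
i=11 t=13 v=6: → [12,16); WM=11
i=12 t=15 v=7: → [12,16); WM=11
i=13 t=14 v=7: → [12,16); WM=11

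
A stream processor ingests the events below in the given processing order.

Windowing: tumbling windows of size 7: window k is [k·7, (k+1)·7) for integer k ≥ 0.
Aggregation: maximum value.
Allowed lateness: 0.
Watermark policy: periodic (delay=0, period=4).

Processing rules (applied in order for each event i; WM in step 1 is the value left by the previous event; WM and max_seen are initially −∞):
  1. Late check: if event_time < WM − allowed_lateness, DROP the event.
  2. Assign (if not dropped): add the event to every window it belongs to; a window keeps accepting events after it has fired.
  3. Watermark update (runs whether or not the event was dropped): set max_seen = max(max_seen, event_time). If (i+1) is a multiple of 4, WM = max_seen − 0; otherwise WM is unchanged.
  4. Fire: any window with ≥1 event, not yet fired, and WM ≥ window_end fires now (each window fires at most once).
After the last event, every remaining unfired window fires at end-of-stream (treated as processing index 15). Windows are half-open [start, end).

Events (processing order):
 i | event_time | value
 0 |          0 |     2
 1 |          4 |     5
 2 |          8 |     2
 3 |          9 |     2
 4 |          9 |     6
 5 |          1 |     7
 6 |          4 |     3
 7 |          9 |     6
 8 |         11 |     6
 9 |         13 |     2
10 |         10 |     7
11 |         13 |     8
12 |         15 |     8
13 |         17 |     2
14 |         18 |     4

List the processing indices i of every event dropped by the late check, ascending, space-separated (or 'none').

5 6

i=0 t=0 v=2: → [0,7); WM=−∞
i=1 t=4 v=5: → [0,7); WM=−∞
i=2 t=8 v=2: → [7,14); WM=−∞
i=3 t=9 v=2: → [7,14); WM=9; [0,7) fires=5
i=4 t=9 v=6: → [7,14); WM=9
i=5 t=1 v=7: DROP (t<9-0); WM=9
i=6 t=4 v=3: DROP (t<9-0); WM=9
i=7 t=9 v=6: → [7,14); WM=9
i=8 t=11 v=6: → [7,14); WM=9
i=9 t=13 v=2: → [7,14); WM=9
i=10 t=10 v=7: → [7,14); WM=9
i=11 t=13 v=8: → [7,14); WM=13
i=12 t=15 v=8: → [14,21); WM=13
i=13 t=17 v=2: → [14,21); WM=13
i=14 t=18 v=4: → [14,21); WM=13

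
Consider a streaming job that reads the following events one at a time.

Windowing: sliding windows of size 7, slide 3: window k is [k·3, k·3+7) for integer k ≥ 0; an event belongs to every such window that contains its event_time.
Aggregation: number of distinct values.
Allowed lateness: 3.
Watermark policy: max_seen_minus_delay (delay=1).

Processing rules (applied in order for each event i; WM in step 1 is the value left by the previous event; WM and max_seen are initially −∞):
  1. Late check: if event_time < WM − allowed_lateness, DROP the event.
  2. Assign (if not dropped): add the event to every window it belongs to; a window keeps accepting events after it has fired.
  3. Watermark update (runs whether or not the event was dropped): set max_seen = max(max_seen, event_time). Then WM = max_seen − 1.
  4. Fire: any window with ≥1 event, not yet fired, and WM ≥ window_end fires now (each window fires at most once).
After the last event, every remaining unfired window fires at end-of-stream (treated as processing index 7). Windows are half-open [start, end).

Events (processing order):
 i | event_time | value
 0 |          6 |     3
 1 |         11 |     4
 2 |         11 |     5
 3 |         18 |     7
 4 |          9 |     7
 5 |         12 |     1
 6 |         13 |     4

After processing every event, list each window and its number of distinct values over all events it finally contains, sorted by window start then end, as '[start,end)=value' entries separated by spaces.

[0,7)=1 [3,10)=1 [6,13)=3 [9,16)=2 [12,19)=1 [15,22)=1 [18,25)=1

i=0 t=6 v=3: → [6,13),[3,10),[0,7); WM=5
i=1 t=11 v=4: → [9,16),[6,13); WM=10; [0,7) fires=1 [3,10) fires=1
i=2 t=11 v=5: → [9,16),[6,13); WM=10
i=3 t=18 v=7: → [18,25),[15,22),[12,19); WM=17; [6,13) fires=3 [9,16) fires=2
i=4 t=9 v=7: DROP (t<17-3); WM=17
i=5 t=12 v=1: DROP (t<17-3); WM=17
i=6 t=13 v=4: DROP (t<17-3); WM=17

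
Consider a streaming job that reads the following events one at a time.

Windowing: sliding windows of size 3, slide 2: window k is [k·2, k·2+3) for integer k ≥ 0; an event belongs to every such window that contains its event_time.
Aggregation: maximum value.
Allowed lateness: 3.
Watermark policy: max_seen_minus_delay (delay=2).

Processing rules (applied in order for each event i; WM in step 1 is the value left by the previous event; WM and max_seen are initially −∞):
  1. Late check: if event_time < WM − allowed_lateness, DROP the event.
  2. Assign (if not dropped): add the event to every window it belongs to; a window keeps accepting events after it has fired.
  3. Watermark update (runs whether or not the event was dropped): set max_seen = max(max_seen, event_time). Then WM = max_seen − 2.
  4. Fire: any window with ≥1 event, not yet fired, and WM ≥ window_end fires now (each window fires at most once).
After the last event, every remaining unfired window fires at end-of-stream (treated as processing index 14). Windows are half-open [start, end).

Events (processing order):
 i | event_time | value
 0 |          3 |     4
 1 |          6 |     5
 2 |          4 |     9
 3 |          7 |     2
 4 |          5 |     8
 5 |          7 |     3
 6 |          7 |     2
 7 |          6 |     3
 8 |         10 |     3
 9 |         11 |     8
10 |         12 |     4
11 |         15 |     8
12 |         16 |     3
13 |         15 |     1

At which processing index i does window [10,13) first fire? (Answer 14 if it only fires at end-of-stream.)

i=0 t=3 v=4: → [2,5); WM=1
i=1 t=6 v=5: → [6,9),[4,7); WM=4
i=2 t=4 v=9: → [4,7),[2,5); WM=4
i=3 t=7 v=2: → [6,9); WM=5; [2,5) fires=9
i=4 t=5 v=8: → [4,7); WM=5
i=5 t=7 v=3: → [6,9); WM=5
i=6 t=7 v=2: → [6,9); WM=5
i=7 t=6 v=3: → [6,9),[4,7); WM=5
i=8 t=10 v=3: → [10,13),[8,11); WM=8; [4,7) fires=9
i=9 t=11 v=8: → [10,13); WM=9; [6,9) fires=5
i=10 t=12 v=4: → [12,15),[10,13); WM=10
i=11 t=15 v=8: → [14,17); WM=13; [8,11) fires=3 [10,13) fires=8
i=12 t=16 v=3: → [16,19),[14,17); WM=14
i=13 t=15 v=1: → [14,17); WM=14

11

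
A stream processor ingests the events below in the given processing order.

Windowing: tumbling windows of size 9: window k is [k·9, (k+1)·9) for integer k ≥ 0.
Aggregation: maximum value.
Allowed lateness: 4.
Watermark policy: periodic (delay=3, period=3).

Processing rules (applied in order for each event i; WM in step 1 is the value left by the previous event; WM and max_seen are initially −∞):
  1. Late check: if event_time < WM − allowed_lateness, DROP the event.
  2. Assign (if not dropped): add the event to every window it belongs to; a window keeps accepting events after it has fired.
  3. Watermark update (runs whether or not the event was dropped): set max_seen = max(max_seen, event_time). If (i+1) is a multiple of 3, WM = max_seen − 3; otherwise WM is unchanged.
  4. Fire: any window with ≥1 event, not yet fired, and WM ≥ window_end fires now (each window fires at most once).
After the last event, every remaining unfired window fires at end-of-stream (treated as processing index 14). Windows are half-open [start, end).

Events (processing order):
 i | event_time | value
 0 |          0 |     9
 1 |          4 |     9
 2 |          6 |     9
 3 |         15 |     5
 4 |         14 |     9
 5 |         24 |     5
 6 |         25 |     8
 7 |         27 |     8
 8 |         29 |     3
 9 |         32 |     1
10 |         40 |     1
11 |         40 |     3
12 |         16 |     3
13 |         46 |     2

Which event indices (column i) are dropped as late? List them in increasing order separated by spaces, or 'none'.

12

i=0 t=0 v=9: → [0,9); WM=−∞
i=1 t=4 v=9: → [0,9); WM=−∞
i=2 t=6 v=9: → [0,9); WM=3
i=3 t=15 v=5: → [9,18); WM=3
i=4 t=14 v=9: → [9,18); WM=3
i=5 t=24 v=5: → [18,27); WM=21; [0,9) fires=9 [9,18) fires=9
i=6 t=25 v=8: → [18,27); WM=21
i=7 t=27 v=8: → [27,36); WM=21
i=8 t=29 v=3: → [27,36); WM=26
i=9 t=32 v=1: → [27,36); WM=26
i=10 t=40 v=1: → [36,45); WM=26
i=11 t=40 v=3: → [36,45); WM=37; [18,27) fires=8 [27,36) fires=8
i=12 t=16 v=3: DROP (t<37-4); WM=37
i=13 t=46 v=2: → [45,54); WM=37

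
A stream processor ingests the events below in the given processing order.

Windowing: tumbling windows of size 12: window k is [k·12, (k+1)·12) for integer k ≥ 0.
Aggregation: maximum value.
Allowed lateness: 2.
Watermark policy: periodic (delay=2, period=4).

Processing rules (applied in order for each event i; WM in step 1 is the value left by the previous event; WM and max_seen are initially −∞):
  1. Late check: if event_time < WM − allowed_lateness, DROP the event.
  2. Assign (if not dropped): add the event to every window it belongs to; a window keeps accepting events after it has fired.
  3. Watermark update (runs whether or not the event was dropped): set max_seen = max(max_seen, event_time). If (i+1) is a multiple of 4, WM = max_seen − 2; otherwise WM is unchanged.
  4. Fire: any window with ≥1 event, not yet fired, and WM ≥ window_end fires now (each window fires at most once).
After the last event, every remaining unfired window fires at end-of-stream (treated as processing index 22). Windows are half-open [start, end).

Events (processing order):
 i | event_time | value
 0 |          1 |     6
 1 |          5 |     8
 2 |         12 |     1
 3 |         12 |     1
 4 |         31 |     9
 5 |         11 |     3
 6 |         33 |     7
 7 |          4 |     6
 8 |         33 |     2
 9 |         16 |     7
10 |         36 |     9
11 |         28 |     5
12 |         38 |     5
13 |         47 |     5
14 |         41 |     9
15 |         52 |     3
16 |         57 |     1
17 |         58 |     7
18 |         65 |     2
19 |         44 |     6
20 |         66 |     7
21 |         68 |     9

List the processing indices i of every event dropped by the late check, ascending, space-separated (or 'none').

i=0 t=1 v=6: → [0,12); WM=−∞
i=1 t=5 v=8: → [0,12); WM=−∞
i=2 t=12 v=1: → [12,24); WM=−∞
i=3 t=12 v=1: → [12,24); WM=10
i=4 t=31 v=9: → [24,36); WM=10
i=5 t=11 v=3: → [0,12); WM=10
i=6 t=33 v=7: → [24,36); WM=10
i=7 t=4 v=6: DROP (t<10-2); WM=31; [0,12) fires=8 [12,24) fires=1
i=8 t=33 v=2: → [24,36); WM=31
i=9 t=16 v=7: DROP (t<31-2); WM=31
i=10 t=36 v=9: → [36,48); WM=31
i=11 t=28 v=5: DROP (t<31-2); WM=34
i=12 t=38 v=5: → [36,48); WM=34
i=13 t=47 v=5: → [36,48); WM=34
i=14 t=41 v=9: → [36,48); WM=34
i=15 t=52 v=3: → [48,60); WM=50; [24,36) fires=9 [36,48) fires=9
i=16 t=57 v=1: → [48,60); WM=50
i=17 t=58 v=7: → [48,60); WM=50
i=18 t=65 v=2: → [60,72); WM=50
i=19 t=44 v=6: DROP (t<50-2); WM=63; [48,60) fires=7
i=20 t=66 v=7: → [60,72); WM=63
i=21 t=68 v=9: → [60,72); WM=63

7 9 11 19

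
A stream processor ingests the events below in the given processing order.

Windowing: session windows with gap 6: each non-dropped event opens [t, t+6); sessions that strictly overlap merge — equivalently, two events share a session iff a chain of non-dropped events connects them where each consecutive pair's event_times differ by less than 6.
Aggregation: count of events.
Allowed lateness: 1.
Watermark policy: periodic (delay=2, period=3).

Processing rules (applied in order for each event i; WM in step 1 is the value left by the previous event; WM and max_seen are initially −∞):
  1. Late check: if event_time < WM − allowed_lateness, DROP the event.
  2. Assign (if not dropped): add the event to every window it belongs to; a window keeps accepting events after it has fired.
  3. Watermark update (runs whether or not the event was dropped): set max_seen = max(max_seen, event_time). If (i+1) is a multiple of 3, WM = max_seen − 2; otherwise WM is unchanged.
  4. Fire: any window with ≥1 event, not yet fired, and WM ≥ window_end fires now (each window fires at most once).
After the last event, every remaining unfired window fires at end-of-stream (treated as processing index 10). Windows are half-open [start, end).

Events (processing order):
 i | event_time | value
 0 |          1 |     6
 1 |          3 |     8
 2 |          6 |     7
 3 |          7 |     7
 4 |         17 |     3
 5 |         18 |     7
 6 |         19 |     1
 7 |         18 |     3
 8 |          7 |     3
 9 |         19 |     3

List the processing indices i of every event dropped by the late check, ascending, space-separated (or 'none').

8

i=0 t=1 v=6: → [1,7); WM=−∞
i=1 t=3 v=8: → [1,9); WM=−∞
i=2 t=6 v=7: → [1,12); WM=4
i=3 t=7 v=7: → [1,13); WM=4
i=4 t=17 v=3: → [17,23); WM=4
i=5 t=18 v=7: → [17,24); WM=16
i=6 t=19 v=1: → [17,25); WM=16
i=7 t=18 v=3: → [17,25); WM=16
i=8 t=7 v=3: DROP (t<16-1); WM=17
i=9 t=19 v=3: → [17,25); WM=17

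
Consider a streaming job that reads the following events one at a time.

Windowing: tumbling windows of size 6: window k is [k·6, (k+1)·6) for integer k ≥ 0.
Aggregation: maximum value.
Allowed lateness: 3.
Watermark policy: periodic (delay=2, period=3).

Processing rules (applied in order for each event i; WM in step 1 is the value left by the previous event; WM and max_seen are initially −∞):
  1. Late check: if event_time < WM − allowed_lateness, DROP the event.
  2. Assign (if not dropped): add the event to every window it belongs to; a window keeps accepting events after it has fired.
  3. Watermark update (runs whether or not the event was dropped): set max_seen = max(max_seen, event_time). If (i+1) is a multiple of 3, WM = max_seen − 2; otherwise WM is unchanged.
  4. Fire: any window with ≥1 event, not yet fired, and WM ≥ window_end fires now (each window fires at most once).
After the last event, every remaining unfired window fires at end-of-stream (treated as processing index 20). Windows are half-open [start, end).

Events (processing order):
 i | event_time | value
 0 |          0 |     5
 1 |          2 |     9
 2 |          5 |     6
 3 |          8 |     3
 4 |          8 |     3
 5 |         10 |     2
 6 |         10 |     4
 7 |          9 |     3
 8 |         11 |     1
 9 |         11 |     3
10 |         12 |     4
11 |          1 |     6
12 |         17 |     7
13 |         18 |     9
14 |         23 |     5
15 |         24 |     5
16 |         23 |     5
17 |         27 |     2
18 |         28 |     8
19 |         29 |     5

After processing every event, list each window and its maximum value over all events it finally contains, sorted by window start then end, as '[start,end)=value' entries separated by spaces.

[0,6)=9 [6,12)=4 [12,18)=7 [18,24)=9 [24,30)=8

i=0 t=0 v=5: → [0,6); WM=−∞
i=1 t=2 v=9: → [0,6); WM=−∞
i=2 t=5 v=6: → [0,6); WM=3
i=3 t=8 v=3: → [6,12); WM=3
i=4 t=8 v=3: → [6,12); WM=3
i=5 t=10 v=2: → [6,12); WM=8; [0,6) fires=9
i=6 t=10 v=4: → [6,12); WM=8
i=7 t=9 v=3: → [6,12); WM=8
i=8 t=11 v=1: → [6,12); WM=9
i=9 t=11 v=3: → [6,12); WM=9
i=10 t=12 v=4: → [12,18); WM=9
i=11 t=1 v=6: DROP (t<9-3); WM=10
i=12 t=17 v=7: → [12,18); WM=10
i=13 t=18 v=9: → [18,24); WM=10
i=14 t=23 v=5: → [18,24); WM=21; [6,12) fires=4 [12,18) fires=7
i=15 t=24 v=5: → [24,30); WM=21
i=16 t=23 v=5: → [18,24); WM=21
i=17 t=27 v=2: → [24,30); WM=25; [18,24) fires=9
i=18 t=28 v=8: → [24,30); WM=25
i=19 t=29 v=5: → [24,30); WM=25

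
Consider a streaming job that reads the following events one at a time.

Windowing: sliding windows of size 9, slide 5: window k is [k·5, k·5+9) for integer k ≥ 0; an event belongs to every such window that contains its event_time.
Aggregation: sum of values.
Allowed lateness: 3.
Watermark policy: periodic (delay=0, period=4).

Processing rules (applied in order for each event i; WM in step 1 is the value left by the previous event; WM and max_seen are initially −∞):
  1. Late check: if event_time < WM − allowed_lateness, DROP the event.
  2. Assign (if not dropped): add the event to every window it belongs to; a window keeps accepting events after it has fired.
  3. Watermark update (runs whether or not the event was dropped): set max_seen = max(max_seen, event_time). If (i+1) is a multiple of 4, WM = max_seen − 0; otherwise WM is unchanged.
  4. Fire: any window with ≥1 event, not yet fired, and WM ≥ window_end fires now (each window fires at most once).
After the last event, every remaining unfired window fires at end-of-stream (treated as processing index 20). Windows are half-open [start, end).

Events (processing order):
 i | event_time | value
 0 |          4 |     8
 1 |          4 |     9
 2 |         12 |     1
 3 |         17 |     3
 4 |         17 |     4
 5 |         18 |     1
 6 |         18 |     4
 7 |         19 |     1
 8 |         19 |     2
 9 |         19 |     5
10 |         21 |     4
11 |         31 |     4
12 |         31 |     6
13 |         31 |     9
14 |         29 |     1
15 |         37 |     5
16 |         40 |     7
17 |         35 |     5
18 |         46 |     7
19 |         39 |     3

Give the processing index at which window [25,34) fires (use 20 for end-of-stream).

i=0 t=4 v=8: → [0,9); WM=−∞
i=1 t=4 v=9: → [0,9); WM=−∞
i=2 t=12 v=1: → [10,19),[5,14); WM=−∞
i=3 t=17 v=3: → [15,24),[10,19); WM=17; [0,9) fires=17 [5,14) fires=1
i=4 t=17 v=4: → [15,24),[10,19); WM=17
i=5 t=18 v=1: → [15,24),[10,19); WM=17
i=6 t=18 v=4: → [15,24),[10,19); WM=17
i=7 t=19 v=1: → [15,24); WM=19; [10,19) fires=13
i=8 t=19 v=2: → [15,24); WM=19
i=9 t=19 v=5: → [15,24); WM=19
i=10 t=21 v=4: → [20,29),[15,24); WM=19
i=11 t=31 v=4: → [30,39),[25,34); WM=31; [15,24) fires=24 [20,29) fires=4
i=12 t=31 v=6: → [30,39),[25,34); WM=31
i=13 t=31 v=9: → [30,39),[25,34); WM=31
i=14 t=29 v=1: → [25,34); WM=31
i=15 t=37 v=5: → [35,44),[30,39); WM=37; [25,34) fires=20
i=16 t=40 v=7: → [40,49),[35,44); WM=37
i=17 t=35 v=5: → [35,44),[30,39); WM=37
i=18 t=46 v=7: → [45,54),[40,49); WM=37
i=19 t=39 v=3: → [35,44); WM=46; [30,39) fires=29 [35,44) fires=20

15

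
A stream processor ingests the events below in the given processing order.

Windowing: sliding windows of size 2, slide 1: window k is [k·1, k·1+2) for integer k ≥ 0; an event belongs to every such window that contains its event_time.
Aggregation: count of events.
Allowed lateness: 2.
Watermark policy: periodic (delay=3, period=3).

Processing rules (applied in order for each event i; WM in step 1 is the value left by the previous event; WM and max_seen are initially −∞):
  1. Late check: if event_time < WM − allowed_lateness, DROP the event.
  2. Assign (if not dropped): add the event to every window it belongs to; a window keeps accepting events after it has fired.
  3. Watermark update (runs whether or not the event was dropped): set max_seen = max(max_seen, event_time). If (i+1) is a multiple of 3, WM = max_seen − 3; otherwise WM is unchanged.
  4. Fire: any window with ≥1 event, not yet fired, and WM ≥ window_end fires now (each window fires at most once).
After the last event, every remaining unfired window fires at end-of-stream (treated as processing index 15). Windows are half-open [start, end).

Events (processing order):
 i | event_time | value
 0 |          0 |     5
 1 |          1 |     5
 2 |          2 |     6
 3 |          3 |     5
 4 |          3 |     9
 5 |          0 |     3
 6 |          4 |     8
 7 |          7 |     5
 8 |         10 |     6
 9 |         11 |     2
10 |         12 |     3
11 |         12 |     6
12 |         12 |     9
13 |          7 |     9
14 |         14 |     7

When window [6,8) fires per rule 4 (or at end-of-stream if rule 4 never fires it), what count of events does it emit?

i=0 t=0 v=5: → [0,2); WM=−∞
i=1 t=1 v=5: → [1,3),[0,2); WM=−∞
i=2 t=2 v=6: → [2,4),[1,3); WM=-1
i=3 t=3 v=5: → [3,5),[2,4); WM=-1
i=4 t=3 v=9: → [3,5),[2,4); WM=-1
i=5 t=0 v=3: → [0,2); WM=0
i=6 t=4 v=8: → [4,6),[3,5); WM=0
i=7 t=7 v=5: → [7,9),[6,8); WM=0
i=8 t=10 v=6: → [10,12),[9,11); WM=7; [0,2) fires=3 [1,3) fires=2 [2,4) fires=3 [3,5) fires=3 [4,6) fires=1
i=9 t=11 v=2: → [11,13),[10,12); WM=7
i=10 t=12 v=3: → [12,14),[11,13); WM=7
i=11 t=12 v=6: → [12,14),[11,13); WM=9; [6,8) fires=1 [7,9) fires=1
i=12 t=12 v=9: → [12,14),[11,13); WM=9
i=13 t=7 v=9: → [7,9),[6,8); WM=9
i=14 t=14 v=7: → [14,16),[13,15); WM=11; [9,11) fires=1

1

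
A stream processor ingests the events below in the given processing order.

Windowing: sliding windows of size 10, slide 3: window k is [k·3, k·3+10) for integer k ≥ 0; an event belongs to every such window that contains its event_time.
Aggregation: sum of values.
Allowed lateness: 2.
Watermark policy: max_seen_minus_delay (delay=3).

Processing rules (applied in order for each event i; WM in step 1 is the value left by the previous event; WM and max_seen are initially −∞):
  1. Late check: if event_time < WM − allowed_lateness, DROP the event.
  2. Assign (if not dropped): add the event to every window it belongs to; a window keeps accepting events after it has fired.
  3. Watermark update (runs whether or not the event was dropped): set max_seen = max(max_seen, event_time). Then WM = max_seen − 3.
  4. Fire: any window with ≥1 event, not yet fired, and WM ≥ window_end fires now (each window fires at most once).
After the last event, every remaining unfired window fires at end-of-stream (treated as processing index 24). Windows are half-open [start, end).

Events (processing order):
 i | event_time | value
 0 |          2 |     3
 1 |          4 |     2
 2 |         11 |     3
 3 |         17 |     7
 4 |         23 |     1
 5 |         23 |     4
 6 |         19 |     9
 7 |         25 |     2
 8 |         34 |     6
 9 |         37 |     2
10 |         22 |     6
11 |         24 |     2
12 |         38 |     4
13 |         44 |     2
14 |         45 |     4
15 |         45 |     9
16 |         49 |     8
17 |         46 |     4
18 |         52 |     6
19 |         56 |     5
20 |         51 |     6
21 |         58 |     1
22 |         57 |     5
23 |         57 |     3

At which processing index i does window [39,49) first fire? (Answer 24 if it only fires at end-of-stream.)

i=0 t=2 v=3: → [0,10); WM=-1
i=1 t=4 v=2: → [3,13),[0,10); WM=1
i=2 t=11 v=3: → [9,19),[6,16),[3,13); WM=8
i=3 t=17 v=7: → [15,25),[12,22),[9,19); WM=14; [0,10) fires=5 [3,13) fires=5
i=4 t=23 v=1: → [21,31),[18,28),[15,25); WM=20; [6,16) fires=3 [9,19) fires=10
i=5 t=23 v=4: → [21,31),[18,28),[15,25); WM=20
i=6 t=19 v=9: → [18,28),[15,25),[12,22); WM=20
i=7 t=25 v=2: → [24,34),[21,31),[18,28); WM=22; [12,22) fires=16
i=8 t=34 v=6: → [33,43),[30,40),[27,37); WM=31; [15,25) fires=21 [18,28) fires=16 [21,31) fires=7
i=9 t=37 v=2: → [36,46),[33,43),[30,40); WM=34; [24,34) fires=2
i=10 t=22 v=6: DROP (t<34-2); WM=34
i=11 t=24 v=2: DROP (t<34-2); WM=34
i=12 t=38 v=4: → [36,46),[33,43),[30,40); WM=35
i=13 t=44 v=2: → [42,52),[39,49),[36,46); WM=41; [27,37) fires=6 [30,40) fires=12
i=14 t=45 v=4: → [45,55),[42,52),[39,49),[36,46); WM=42
i=15 t=45 v=9: → [45,55),[42,52),[39,49),[36,46); WM=42
i=16 t=49 v=8: → [48,58),[45,55),[42,52); WM=46; [33,43) fires=12 [36,46) fires=21
i=17 t=46 v=4: → [45,55),[42,52),[39,49); WM=46
i=18 t=52 v=6: → [51,61),[48,58),[45,55); WM=49; [39,49) fires=19
i=19 t=56 v=5: → [54,64),[51,61),[48,58); WM=53; [42,52) fires=27
i=20 t=51 v=6: → [51,61),[48,58),[45,55),[42,52); WM=53
i=21 t=58 v=1: → [57,67),[54,64),[51,61); WM=55; [45,55) fires=37
i=22 t=57 v=5: → [57,67),[54,64),[51,61),[48,58); WM=55
i=23 t=57 v=3: → [57,67),[54,64),[51,61),[48,58); WM=55

18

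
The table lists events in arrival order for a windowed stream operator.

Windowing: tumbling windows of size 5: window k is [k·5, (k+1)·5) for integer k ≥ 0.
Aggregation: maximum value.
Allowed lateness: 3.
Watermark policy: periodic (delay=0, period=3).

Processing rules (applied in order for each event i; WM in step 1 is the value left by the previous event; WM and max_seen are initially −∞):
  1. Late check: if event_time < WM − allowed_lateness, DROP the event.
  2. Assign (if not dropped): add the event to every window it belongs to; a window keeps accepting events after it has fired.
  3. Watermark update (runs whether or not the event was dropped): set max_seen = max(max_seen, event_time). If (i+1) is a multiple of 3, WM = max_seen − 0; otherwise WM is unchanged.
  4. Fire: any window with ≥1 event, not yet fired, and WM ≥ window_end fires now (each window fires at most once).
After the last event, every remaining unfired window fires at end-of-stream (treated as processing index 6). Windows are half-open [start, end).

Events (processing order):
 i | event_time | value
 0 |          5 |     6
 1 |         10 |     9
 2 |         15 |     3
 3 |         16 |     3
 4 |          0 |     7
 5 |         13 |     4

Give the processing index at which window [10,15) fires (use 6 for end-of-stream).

i=0 t=5 v=6: → [5,10); WM=−∞
i=1 t=10 v=9: → [10,15); WM=−∞
i=2 t=15 v=3: → [15,20); WM=15; [5,10) fires=6 [10,15) fires=9
i=3 t=16 v=3: → [15,20); WM=15
i=4 t=0 v=7: DROP (t<15-3); WM=15
i=5 t=13 v=4: → [10,15); WM=16

2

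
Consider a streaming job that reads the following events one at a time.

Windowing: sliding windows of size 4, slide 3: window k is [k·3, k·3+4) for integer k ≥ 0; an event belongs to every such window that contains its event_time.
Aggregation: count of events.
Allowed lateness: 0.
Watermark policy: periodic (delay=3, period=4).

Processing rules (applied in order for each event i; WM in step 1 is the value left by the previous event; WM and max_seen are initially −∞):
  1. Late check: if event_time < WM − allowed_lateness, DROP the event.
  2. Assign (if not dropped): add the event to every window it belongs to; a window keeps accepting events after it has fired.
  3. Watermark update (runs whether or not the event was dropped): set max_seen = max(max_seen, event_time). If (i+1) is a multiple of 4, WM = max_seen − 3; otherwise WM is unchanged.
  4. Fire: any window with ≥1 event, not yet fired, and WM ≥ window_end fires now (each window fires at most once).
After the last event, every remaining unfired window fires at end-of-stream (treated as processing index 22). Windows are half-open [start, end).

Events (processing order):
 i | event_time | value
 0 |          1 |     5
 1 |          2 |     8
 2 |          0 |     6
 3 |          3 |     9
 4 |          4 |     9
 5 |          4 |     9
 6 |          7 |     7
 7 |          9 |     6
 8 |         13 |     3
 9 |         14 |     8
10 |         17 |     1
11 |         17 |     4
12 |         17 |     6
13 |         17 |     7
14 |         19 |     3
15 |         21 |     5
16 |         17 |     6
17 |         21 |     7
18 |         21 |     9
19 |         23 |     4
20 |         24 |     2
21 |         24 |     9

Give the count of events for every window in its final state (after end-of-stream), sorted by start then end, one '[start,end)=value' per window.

[0,4)=4 [3,7)=3 [6,10)=2 [9,13)=1 [12,16)=2 [15,19)=4 [18,22)=4 [21,25)=6 [24,28)=2

i=0 t=1 v=5: → [0,4); WM=−∞
i=1 t=2 v=8: → [0,4); WM=−∞
i=2 t=0 v=6: → [0,4); WM=−∞
i=3 t=3 v=9: → [3,7),[0,4); WM=0
i=4 t=4 v=9: → [3,7); WM=0
i=5 t=4 v=9: → [3,7); WM=0
i=6 t=7 v=7: → [6,10); WM=0
i=7 t=9 v=6: → [9,13),[6,10); WM=6; [0,4) fires=4
i=8 t=13 v=3: → [12,16); WM=6
i=9 t=14 v=8: → [12,16); WM=6
i=10 t=17 v=1: → [15,19); WM=6
i=11 t=17 v=4: → [15,19); WM=14; [3,7) fires=3 [6,10) fires=2 [9,13) fires=1
i=12 t=17 v=6: → [15,19); WM=14
i=13 t=17 v=7: → [15,19); WM=14
i=14 t=19 v=3: → [18,22); WM=14
i=15 t=21 v=5: → [21,25),[18,22); WM=18; [12,16) fires=2
i=16 t=17 v=6: DROP (t<18-0); WM=18
i=17 t=21 v=7: → [21,25),[18,22); WM=18
i=18 t=21 v=9: → [21,25),[18,22); WM=18
i=19 t=23 v=4: → [21,25); WM=20; [15,19) fires=4
i=20 t=24 v=2: → [24,28),[21,25); WM=20
i=21 t=24 v=9: → [24,28),[21,25); WM=20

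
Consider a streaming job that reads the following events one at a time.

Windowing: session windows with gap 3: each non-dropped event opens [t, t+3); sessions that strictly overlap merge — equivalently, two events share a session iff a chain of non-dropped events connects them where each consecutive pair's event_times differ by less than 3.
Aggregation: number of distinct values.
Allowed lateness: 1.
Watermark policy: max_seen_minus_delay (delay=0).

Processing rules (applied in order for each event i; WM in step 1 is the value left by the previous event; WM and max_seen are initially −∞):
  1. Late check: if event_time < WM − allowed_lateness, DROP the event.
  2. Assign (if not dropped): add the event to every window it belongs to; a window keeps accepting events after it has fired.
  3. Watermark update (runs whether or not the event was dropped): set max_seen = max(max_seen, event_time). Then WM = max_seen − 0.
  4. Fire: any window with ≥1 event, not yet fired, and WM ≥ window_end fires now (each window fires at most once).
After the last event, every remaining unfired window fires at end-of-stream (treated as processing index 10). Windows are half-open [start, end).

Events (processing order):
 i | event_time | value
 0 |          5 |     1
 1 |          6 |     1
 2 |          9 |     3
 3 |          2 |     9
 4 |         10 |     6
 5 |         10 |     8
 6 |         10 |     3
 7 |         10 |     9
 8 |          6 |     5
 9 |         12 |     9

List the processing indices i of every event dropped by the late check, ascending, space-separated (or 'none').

i=0 t=5 v=1: → [5,8); WM=5
i=1 t=6 v=1: → [5,9); WM=6
i=2 t=9 v=3: → [9,12); WM=9
i=3 t=2 v=9: DROP (t<9-1); WM=9
i=4 t=10 v=6: → [9,13); WM=10
i=5 t=10 v=8: → [9,13); WM=10
i=6 t=10 v=3: → [9,13); WM=10
i=7 t=10 v=9: → [9,13); WM=10
i=8 t=6 v=5: DROP (t<10-1); WM=10
i=9 t=12 v=9: → [9,15); WM=12

3 8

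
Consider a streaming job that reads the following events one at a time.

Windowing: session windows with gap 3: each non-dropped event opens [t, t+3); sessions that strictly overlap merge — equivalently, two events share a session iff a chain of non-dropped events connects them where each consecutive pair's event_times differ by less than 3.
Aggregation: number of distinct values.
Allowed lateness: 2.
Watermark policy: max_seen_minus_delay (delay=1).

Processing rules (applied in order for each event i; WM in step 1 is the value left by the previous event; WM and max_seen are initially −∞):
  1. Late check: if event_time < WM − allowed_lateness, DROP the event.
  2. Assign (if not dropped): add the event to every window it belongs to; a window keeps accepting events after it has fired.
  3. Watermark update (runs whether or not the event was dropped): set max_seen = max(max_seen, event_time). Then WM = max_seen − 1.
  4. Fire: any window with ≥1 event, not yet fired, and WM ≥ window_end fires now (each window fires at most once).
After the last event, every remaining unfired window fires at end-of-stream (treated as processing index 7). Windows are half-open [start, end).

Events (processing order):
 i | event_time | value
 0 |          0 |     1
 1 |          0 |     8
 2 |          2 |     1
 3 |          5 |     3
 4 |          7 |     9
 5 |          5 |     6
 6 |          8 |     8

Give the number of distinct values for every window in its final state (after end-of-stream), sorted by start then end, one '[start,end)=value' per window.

i=0 t=0 v=1: → [0,3); WM=-1
i=1 t=0 v=8: → [0,3); WM=-1
i=2 t=2 v=1: → [0,5); WM=1
i=3 t=5 v=3: → [5,8); WM=4
i=4 t=7 v=9: → [5,10); WM=6
i=5 t=5 v=6: → [5,10); WM=6
i=6 t=8 v=8: → [5,11); WM=7

[0,5)=2 [5,11)=4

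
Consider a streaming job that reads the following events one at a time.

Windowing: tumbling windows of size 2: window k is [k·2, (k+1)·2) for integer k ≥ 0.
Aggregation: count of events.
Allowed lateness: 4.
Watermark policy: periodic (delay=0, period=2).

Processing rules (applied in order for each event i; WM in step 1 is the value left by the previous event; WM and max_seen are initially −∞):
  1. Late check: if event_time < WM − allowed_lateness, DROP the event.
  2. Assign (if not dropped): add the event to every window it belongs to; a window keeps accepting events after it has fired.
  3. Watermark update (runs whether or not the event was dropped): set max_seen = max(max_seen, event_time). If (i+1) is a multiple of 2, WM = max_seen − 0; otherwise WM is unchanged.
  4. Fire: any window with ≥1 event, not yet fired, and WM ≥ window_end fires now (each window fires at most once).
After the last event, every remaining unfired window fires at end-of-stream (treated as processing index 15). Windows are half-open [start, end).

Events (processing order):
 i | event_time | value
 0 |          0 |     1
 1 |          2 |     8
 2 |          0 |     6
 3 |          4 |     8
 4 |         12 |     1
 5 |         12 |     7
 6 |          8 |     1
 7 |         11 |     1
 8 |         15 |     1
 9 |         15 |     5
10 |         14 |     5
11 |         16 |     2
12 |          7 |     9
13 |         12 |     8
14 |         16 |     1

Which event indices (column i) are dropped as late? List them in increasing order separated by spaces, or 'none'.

12

i=0 t=0 v=1: → [0,2); WM=−∞
i=1 t=2 v=8: → [2,4); WM=2; [0,2) fires=1
i=2 t=0 v=6: → [0,2); WM=2
i=3 t=4 v=8: → [4,6); WM=4; [2,4) fires=1
i=4 t=12 v=1: → [12,14); WM=4
i=5 t=12 v=7: → [12,14); WM=12; [4,6) fires=1
i=6 t=8 v=1: → [8,10); WM=12; [8,10) fires=1
i=7 t=11 v=1: → [10,12); WM=12; [10,12) fires=1
i=8 t=15 v=1: → [14,16); WM=12
i=9 t=15 v=5: → [14,16); WM=15; [12,14) fires=2
i=10 t=14 v=5: → [14,16); WM=15
i=11 t=16 v=2: → [16,18); WM=16; [14,16) fires=3
i=12 t=7 v=9: DROP (t<16-4); WM=16
i=13 t=12 v=8: → [12,14); WM=16
i=14 t=16 v=1: → [16,18); WM=16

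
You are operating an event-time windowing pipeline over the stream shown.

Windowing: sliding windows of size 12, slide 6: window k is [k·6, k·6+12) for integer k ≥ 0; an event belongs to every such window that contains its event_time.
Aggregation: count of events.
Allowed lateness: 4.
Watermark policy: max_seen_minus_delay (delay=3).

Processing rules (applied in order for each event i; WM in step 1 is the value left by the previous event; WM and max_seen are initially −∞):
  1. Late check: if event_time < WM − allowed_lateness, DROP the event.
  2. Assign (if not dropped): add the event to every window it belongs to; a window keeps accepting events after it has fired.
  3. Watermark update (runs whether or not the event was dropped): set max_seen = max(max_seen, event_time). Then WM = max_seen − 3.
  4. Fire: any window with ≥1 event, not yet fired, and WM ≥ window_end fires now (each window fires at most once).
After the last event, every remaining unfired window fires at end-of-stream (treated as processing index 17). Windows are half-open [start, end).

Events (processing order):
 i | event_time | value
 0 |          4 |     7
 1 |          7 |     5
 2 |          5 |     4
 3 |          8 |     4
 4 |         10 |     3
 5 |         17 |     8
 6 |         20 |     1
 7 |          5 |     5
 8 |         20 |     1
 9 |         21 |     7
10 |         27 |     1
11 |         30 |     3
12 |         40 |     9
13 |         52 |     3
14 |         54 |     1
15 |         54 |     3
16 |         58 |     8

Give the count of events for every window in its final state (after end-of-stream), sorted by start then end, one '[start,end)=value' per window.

[0,12)=5 [6,18)=4 [12,24)=4 [18,30)=4 [24,36)=2 [30,42)=2 [36,48)=1 [42,54)=1 [48,60)=4 [54,66)=3

i=0 t=4 v=7: → [0,12); WM=1
i=1 t=7 v=5: → [6,18),[0,12); WM=4
i=2 t=5 v=4: → [0,12); WM=4
i=3 t=8 v=4: → [6,18),[0,12); WM=5
i=4 t=10 v=3: → [6,18),[0,12); WM=7
i=5 t=17 v=8: → [12,24),[6,18); WM=14; [0,12) fires=5
i=6 t=20 v=1: → [18,30),[12,24); WM=17
i=7 t=5 v=5: DROP (t<17-4); WM=17
i=8 t=20 v=1: → [18,30),[12,24); WM=17
i=9 t=21 v=7: → [18,30),[12,24); WM=18; [6,18) fires=4
i=10 t=27 v=1: → [24,36),[18,30); WM=24; [12,24) fires=4
i=11 t=30 v=3: → [30,42),[24,36); WM=27
i=12 t=40 v=9: → [36,48),[30,42); WM=37; [18,30) fires=4 [24,36) fires=2
i=13 t=52 v=3: → [48,60),[42,54); WM=49; [30,42) fires=2 [36,48) fires=1
i=14 t=54 v=1: → [54,66),[48,60); WM=51
i=15 t=54 v=3: → [54,66),[48,60); WM=51
i=16 t=58 v=8: → [54,66),[48,60); WM=55; [42,54) fires=1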